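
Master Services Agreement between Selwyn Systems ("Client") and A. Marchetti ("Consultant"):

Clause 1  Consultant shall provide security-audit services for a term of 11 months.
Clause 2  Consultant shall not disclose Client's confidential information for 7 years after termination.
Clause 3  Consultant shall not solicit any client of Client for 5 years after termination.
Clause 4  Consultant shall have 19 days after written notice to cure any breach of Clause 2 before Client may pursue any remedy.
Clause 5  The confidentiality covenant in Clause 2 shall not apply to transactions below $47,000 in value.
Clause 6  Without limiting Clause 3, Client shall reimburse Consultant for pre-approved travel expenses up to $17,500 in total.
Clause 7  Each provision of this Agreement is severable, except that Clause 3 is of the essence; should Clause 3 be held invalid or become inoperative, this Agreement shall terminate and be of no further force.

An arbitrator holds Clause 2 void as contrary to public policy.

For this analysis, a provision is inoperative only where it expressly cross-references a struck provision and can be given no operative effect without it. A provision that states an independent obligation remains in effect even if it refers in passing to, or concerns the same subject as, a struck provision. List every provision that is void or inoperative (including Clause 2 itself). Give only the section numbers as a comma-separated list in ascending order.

Clause 2 is struck. Clause 4 operates only by reference to Clause 2, so it falls with Clause 2. Clause 5 operates only by reference to Clause 2, so it falls with Clause 2. Clause 7 makes Clause 3 an essential term, but Clause 3 is unaffected, so the severability proviso in Clause 7 preserves the remaining provisions. That leaves Clause 1, Clause 3, Clause 6, and Clause 7 in effect.

2, 4, 5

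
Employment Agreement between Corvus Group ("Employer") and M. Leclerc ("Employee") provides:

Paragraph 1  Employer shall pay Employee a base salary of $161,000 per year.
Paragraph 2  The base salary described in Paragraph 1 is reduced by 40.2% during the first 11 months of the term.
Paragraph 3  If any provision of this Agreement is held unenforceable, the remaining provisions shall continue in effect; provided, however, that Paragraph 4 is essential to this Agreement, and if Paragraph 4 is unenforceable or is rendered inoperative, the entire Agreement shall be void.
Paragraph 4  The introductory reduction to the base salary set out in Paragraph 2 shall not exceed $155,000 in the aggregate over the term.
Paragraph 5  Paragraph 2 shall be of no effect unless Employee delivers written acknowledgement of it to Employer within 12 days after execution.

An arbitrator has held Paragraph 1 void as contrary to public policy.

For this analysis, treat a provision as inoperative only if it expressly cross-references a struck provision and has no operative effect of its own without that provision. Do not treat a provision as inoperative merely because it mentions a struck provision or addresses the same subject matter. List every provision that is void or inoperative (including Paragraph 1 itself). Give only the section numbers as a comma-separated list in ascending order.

Paragraph 1 is struck. Paragraph 2 does nothing except set the introductory reduction to the base salary by reference to Paragraph 1; with Paragraph 1 gone it has no independent effect and is inoperative. Paragraph 4 does nothing except set the aggregate cap on the introductory reduction to the base salary by reference to Paragraph 2; with Paragraph 2 gone it has no independent effect and is inoperative. The only function of Paragraph 5 is the acknowledgement condition for Paragraph 2, so it cannot stand once Paragraph 2 is removed. Paragraph 3 makes Paragraph 4 an essential term, and Paragraph 4 has been rendered inoperative by the cascade; under Paragraph 3, the entire Agreement is therefore void. No provision of the Agreement survives.

1, 2, 3, 4, 5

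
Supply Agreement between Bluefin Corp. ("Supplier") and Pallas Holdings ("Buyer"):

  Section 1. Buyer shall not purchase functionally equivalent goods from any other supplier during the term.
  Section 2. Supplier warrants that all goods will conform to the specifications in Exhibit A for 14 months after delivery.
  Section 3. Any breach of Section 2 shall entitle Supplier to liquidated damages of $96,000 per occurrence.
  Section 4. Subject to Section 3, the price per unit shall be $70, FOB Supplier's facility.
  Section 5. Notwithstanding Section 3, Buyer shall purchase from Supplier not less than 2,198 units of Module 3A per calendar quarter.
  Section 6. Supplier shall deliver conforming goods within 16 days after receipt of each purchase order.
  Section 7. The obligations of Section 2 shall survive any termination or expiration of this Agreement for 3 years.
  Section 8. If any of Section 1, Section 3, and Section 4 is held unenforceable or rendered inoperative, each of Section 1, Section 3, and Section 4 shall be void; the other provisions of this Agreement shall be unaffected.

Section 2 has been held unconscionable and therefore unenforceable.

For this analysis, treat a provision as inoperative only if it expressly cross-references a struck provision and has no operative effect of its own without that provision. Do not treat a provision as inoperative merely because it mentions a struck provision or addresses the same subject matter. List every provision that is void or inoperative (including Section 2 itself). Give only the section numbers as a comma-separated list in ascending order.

Section 2 is struck. The whole of Section 3 is the liquidated-damages amount, defined by reference to Section 2, so Section 3 cannot stand once Section 2 is removed. The only function of Section 7 is the survival period for Section 2, so it cannot stand once Section 2 is removed. Section 5 mentions Section 3 but its own obligation stands independently of Section 3, so Section 5 is not affected. Section 8 declares Section 1, Section 3, and Section 4 mutually dependent; since one of them has fallen, all of them are of no effect. That brings down Section 1 and Section 4 as well. The remainder continues in force under Section 8. That leaves Section 5, Section 6, and Section 8 in effect.

1, 2, 3, 4, 7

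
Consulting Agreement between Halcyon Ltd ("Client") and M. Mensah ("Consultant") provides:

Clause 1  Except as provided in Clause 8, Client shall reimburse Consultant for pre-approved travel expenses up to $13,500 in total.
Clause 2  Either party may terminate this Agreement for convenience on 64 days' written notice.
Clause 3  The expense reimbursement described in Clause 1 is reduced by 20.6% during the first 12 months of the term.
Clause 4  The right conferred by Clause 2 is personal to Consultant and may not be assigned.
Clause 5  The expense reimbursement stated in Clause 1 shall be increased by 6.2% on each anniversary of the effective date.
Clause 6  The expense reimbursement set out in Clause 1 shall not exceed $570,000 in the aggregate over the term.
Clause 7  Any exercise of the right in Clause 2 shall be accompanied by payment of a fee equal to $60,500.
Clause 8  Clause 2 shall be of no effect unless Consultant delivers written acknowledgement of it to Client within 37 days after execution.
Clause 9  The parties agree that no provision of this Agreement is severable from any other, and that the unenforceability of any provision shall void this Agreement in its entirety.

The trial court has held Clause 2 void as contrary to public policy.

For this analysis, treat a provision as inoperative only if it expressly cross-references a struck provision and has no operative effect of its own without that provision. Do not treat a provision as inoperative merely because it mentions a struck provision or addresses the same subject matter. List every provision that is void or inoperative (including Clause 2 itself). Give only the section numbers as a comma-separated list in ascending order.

1, 2, 3, 4, 5, 6, 7, 8, 9

Clause 2 is struck. Clause 4 merely fixes the non-assignment of Clause 2; with Clause 2 gone it has nothing to operate on and falls away. Clause 7 operates only by reference to Clause 2, so it falls with Clause 2. Clause 8 has no operative effect of its own apart from Clause 2 and is therefore inoperative. Clause 9 provides that the Agreement is not severable, so the invalidity of any one provision voids the entire Agreement. No provision of the Agreement survives.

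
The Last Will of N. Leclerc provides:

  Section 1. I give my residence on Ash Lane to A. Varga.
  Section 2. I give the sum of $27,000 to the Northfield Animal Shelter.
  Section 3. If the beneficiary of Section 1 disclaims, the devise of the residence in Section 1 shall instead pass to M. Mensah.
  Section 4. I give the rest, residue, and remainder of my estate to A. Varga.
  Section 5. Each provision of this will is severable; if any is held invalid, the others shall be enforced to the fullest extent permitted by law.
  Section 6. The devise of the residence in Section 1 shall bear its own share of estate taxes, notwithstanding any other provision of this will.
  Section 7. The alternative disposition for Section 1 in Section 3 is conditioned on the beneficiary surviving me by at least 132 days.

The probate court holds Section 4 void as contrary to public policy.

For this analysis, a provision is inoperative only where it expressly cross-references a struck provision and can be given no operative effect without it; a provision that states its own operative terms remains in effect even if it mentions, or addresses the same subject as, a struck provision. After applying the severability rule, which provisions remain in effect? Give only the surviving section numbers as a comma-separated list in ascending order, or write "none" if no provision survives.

Section 4 is struck. No other provision's operative terms depend on Section 4. Section 5 is a severability clause and preserves every provision that can still be given independent effect. The provisions still in force are Section 1, Section 2, Section 3, Section 5, Section 6, and Section 7.

1, 2, 3, 5, 6, 7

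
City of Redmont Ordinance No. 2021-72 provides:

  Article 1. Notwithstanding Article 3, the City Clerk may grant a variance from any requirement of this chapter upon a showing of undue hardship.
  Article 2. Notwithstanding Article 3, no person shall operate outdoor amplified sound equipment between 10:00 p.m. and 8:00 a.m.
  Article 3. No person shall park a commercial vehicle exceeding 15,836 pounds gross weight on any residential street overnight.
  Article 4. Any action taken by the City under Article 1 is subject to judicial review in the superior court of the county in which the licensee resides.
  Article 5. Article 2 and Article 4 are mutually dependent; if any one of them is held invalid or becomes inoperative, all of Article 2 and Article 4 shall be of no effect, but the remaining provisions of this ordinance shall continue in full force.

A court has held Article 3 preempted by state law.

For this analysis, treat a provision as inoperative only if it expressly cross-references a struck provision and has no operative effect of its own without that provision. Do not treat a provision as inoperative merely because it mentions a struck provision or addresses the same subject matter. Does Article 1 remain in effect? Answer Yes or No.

Yes

Article 3 is struck. Although Article 2 refers to Article 3, its operative terms do not depend on Article 3, so it remains in effect. Although Article 1 refers to Article 3, its operative terms do not depend on Article 3, so it remains in effect. No other provision's operative terms depend on Article 3. Article 5 ties Article 2 and Article 4 together, but none of those is affected here; the remaining provisions continue in force under Article 5. The provisions still in force are Article 1, Article 2, Article 4, and Article 5. Article 1 is among the surviving provisions, so the answer is yes.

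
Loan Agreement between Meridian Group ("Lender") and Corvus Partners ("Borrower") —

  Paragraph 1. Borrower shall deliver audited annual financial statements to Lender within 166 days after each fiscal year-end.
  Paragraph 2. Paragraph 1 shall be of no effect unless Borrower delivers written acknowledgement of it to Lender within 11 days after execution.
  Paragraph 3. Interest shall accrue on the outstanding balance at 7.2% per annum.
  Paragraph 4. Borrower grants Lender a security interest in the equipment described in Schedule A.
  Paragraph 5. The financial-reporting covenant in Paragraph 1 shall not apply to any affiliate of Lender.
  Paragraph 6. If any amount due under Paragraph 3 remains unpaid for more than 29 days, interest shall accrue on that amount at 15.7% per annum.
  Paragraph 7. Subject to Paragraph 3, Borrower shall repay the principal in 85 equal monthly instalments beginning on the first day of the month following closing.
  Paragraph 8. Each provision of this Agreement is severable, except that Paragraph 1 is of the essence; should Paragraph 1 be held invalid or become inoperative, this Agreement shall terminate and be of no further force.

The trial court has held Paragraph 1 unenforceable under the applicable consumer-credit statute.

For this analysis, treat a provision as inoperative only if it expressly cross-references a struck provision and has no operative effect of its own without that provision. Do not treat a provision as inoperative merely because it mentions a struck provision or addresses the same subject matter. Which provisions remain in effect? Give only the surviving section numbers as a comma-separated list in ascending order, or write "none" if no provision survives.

Paragraph 1 is struck. Paragraph 2 has no operative effect of its own apart from Paragraph 1 and is therefore inoperative. Paragraph 5 does nothing except set the carve-out from the financial-reporting covenant by reference to Paragraph 1; with Paragraph 1 gone it has no independent effect and is inoperative. Paragraph 8 makes Paragraph 1 an essential term, and Paragraph 1 is the provision held invalid; under Paragraph 8, the entire Agreement is therefore void. No provision of the Agreement survives.

none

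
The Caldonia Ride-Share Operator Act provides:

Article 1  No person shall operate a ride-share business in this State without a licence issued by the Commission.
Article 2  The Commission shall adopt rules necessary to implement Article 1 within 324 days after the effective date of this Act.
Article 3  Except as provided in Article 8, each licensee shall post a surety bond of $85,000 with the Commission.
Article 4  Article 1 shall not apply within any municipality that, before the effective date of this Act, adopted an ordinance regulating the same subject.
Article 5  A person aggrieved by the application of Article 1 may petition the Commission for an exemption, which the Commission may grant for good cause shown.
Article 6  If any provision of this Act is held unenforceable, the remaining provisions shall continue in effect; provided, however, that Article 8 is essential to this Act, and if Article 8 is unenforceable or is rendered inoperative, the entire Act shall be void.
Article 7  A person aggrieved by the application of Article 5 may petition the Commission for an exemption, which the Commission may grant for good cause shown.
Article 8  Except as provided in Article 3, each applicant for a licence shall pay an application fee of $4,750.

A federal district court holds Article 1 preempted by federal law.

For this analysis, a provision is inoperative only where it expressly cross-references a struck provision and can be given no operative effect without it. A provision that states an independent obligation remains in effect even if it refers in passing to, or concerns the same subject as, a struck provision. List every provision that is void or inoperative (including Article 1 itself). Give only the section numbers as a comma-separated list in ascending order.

1, 2, 4, 5, 7

Article 1 is struck. Article 2 merely fixes the rulemaking mandate for Article 1; with Article 1 gone it has nothing to operate on and falls away. The only function of Article 4 is the local-preemption carve-out from Article 1, so it cannot stand once Article 1 is removed. Article 5 merely fixes the exemption procedure for Article 1; with Article 1 gone it has nothing to operate on and falls away. The only function of Article 7 is the exemption procedure for Article 5, so it cannot stand once Article 5 is removed. Article 6 makes Article 8 an essential term, but Article 8 is unaffected, so the severability proviso in Article 6 preserves the remaining provisions. The provisions still in force are Article 3, Article 6, and Article 8.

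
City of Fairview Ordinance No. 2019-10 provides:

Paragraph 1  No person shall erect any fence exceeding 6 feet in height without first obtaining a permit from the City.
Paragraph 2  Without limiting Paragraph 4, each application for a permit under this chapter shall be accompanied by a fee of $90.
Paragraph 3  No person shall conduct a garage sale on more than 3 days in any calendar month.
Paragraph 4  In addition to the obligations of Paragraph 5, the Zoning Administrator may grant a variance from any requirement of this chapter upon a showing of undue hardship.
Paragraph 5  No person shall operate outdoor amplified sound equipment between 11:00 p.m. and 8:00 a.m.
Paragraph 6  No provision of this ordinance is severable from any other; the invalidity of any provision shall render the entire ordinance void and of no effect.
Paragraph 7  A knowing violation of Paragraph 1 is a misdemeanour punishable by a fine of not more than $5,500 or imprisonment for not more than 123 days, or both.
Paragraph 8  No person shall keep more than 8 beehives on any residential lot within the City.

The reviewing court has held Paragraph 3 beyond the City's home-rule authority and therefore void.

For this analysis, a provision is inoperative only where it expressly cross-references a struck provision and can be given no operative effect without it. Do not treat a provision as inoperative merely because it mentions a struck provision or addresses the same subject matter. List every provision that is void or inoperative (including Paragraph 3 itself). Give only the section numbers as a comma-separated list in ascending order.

1, 2, 3, 4, 5, 6, 7, 8

Paragraph 3 is struck. Nothing else in the ordinance is defined by reference to Paragraph 3. Paragraph 6 provides that the ordinance is not severable, so the invalidity of any one provision voids the entire ordinance. No provision of the ordinance survives.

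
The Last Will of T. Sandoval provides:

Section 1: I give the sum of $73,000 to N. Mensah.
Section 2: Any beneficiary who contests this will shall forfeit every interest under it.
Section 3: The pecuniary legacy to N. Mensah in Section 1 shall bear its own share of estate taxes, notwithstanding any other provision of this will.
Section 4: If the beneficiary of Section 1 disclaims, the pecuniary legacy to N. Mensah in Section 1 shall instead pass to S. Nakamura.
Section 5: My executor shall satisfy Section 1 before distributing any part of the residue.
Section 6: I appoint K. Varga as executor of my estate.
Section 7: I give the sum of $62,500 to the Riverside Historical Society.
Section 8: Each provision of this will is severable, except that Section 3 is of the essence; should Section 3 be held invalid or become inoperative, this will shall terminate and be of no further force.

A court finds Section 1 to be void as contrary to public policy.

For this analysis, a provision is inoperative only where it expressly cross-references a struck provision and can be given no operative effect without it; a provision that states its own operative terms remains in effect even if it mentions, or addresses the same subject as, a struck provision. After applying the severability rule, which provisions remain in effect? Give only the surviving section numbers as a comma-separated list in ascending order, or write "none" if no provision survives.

Section 1 is struck. The only function of Section 3 is the tax charge on Section 1, so it cannot stand once Section 1 is removed. Section 4 operates only by reference to Section 1, so it falls with Section 1. Section 5 has no operative effect of its own apart from Section 1 and is therefore inoperative. Section 8 makes Section 3 an essential term, and Section 3 has been rendered inoperative by the cascade; under Section 8, the entire will is therefore void. No provision of the will survives.

none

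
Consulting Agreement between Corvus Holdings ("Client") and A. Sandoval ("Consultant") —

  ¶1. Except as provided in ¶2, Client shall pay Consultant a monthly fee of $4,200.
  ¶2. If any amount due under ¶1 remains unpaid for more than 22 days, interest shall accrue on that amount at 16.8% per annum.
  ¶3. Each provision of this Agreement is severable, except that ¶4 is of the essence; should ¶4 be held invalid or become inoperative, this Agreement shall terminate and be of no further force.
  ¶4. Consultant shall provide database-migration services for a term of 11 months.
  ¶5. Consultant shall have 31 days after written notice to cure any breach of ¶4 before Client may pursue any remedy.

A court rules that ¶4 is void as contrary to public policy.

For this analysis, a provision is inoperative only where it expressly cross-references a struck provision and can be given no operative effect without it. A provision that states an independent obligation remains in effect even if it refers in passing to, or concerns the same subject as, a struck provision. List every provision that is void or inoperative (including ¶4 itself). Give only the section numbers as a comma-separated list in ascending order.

1, 2, 3, 4, 5

¶4 is struck. ¶5 has no operative effect of its own apart from ¶4 and is therefore inoperative. ¶3 makes ¶4 an essential term, and ¶4 is the provision held invalid; under ¶3, the entire Agreement is therefore void. No provision of the Agreement survives.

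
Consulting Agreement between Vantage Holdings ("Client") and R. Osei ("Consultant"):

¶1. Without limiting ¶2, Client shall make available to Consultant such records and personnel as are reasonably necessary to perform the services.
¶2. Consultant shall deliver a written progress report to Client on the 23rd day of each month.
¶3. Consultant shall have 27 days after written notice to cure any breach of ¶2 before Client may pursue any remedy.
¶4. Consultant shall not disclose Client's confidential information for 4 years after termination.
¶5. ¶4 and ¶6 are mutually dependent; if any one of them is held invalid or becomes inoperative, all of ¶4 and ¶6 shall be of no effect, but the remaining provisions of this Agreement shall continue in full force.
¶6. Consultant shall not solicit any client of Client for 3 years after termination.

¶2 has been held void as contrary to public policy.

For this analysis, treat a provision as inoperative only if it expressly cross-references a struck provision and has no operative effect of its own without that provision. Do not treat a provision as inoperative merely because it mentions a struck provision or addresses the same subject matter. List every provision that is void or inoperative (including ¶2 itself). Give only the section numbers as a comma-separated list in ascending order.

¶2 is struck. ¶3 merely fixes the cure period for breach of ¶2; with ¶2 gone it has nothing to operate on and falls away. Although ¶1 refers to ¶2, its operative terms do not depend on ¶2, so it remains in effect. ¶5 ties ¶4 and ¶6 together, but none of those is affected here; the remaining provisions continue in force under ¶5. ¶1, ¶4, ¶5, and ¶6 remain in effect.

2, 3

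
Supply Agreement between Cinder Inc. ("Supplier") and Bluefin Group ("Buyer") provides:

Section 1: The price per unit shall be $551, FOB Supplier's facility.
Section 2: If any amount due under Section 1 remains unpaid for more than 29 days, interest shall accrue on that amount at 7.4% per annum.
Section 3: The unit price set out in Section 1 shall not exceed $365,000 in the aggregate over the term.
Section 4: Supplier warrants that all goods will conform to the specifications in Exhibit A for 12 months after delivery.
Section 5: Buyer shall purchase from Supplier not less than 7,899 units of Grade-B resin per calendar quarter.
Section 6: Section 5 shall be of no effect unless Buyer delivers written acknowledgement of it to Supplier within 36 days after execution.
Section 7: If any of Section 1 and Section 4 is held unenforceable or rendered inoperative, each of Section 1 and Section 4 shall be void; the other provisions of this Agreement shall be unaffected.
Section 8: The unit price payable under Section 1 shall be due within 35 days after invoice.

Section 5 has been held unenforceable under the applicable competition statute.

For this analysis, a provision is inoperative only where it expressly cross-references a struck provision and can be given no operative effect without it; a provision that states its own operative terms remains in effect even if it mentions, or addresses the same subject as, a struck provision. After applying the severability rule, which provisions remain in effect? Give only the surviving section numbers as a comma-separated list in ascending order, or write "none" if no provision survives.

Section 5 is struck. Section 6 has no operative effect of its own apart from Section 5 and is therefore inoperative. Section 7 ties Section 1 and Section 4 together, but none of those is affected here; the remaining provisions continue in force under Section 7. That leaves Section 1, Section 2, Section 3, Section 4, Section 7, and Section 8 in effect.

1, 2, 3, 4, 7, 8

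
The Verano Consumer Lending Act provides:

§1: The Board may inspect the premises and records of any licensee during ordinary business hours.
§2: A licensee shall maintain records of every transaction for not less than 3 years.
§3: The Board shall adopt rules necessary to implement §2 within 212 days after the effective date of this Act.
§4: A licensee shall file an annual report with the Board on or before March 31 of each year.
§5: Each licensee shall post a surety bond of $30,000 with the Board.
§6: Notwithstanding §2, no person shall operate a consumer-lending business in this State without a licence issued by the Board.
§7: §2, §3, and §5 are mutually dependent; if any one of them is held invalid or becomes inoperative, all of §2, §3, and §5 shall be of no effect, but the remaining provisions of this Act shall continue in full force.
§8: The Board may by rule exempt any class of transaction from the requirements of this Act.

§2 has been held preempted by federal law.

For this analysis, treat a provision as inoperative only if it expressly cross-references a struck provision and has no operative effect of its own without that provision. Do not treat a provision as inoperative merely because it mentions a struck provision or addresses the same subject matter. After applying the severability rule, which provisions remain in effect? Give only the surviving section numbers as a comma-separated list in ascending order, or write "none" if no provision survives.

§2 is struck. §3 has no operative effect of its own apart from §2 and is therefore inoperative. §6 mentions §2 but its own obligation stands independently of §2, so §6 is not affected. §7 declares §2, §3, and §5 mutually dependent; since one of them has fallen, all of them are of no effect. That brings down §5 as well. The remainder continues in force under §7. That leaves §1, §4, §6, §7, and §8 in effect.

1, 4, 6, 7, 8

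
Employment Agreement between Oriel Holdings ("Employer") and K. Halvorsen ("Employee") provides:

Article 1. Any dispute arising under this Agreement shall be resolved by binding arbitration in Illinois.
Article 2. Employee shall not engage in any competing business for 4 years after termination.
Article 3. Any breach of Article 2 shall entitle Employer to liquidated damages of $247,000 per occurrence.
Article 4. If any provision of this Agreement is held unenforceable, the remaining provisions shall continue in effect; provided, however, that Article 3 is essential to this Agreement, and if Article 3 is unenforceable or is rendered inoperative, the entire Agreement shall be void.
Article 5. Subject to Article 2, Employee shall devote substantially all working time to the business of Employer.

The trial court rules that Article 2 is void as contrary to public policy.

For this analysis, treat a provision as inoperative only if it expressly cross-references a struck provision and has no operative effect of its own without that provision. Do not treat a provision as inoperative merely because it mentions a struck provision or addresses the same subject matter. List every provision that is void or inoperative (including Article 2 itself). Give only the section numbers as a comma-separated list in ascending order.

1, 2, 3, 4, 5

Article 2 is struck. The whole of Article 3 is the liquidated-damages amount, defined by reference to Article 2, so Article 3 cannot stand once Article 2 is removed. Article 4 makes Article 3 an essential term, and Article 3 has been rendered inoperative by the cascade; under Article 4, the entire Agreement is therefore void. No provision of the Agreement survives.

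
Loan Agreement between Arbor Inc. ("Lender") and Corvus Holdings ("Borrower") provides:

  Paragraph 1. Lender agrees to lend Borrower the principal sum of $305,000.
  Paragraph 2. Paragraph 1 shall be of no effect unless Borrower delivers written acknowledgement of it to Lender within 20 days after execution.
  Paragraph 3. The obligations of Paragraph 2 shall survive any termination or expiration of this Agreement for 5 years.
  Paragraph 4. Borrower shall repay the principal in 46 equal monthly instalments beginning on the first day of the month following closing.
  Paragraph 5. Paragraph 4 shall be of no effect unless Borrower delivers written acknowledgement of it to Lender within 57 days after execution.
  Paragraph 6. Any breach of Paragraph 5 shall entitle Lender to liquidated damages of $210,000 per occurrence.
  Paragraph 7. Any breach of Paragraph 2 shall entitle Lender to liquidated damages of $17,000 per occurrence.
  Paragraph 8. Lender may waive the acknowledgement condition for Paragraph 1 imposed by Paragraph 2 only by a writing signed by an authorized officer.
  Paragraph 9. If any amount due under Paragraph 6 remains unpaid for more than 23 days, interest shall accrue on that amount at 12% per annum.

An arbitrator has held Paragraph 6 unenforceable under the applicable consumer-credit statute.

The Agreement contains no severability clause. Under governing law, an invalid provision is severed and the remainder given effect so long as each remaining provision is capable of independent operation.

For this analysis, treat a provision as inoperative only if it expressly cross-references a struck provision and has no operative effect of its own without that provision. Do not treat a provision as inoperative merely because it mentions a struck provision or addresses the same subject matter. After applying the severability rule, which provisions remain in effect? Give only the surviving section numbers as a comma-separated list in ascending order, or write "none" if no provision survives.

1, 2, 3, 4, 5, 7, 8

Paragraph 6 is struck. Paragraph 9 does nothing except set the default interest on the liquidated-damages amount by reference to Paragraph 6; with Paragraph 6 gone it has no independent effect and is inoperative. Under the stated default rule, only provisions that cannot operate independently fall away; the rest are enforced. That leaves Paragraph 1, Paragraph 2, Paragraph 3, Paragraph 4, Paragraph 5, Paragraph 7, and Paragraph 8 in effect.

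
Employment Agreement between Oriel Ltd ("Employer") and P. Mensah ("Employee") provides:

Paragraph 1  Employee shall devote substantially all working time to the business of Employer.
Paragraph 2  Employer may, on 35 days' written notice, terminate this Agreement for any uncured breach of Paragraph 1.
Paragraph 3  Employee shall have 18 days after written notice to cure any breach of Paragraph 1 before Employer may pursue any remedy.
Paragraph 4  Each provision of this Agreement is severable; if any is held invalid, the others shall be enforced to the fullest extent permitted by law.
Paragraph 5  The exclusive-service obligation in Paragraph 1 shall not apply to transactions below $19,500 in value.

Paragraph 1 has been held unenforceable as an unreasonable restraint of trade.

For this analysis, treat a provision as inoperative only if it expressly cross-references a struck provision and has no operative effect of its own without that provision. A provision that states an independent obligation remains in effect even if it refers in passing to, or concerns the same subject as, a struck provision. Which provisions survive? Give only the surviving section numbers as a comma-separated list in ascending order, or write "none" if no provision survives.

4

Paragraph 1 is struck. Paragraph 2 has no operative effect of its own apart from Paragraph 1 and is therefore inoperative. Paragraph 3 merely fixes the cure period for breach of Paragraph 1; with Paragraph 1 gone it has nothing to operate on and falls away. Paragraph 5 has no operative effect of its own apart from Paragraph 1 and is therefore inoperative. Under the severability clause in Paragraph 4, the remaining provisions continue in force. Only Paragraph 4 remains in effect.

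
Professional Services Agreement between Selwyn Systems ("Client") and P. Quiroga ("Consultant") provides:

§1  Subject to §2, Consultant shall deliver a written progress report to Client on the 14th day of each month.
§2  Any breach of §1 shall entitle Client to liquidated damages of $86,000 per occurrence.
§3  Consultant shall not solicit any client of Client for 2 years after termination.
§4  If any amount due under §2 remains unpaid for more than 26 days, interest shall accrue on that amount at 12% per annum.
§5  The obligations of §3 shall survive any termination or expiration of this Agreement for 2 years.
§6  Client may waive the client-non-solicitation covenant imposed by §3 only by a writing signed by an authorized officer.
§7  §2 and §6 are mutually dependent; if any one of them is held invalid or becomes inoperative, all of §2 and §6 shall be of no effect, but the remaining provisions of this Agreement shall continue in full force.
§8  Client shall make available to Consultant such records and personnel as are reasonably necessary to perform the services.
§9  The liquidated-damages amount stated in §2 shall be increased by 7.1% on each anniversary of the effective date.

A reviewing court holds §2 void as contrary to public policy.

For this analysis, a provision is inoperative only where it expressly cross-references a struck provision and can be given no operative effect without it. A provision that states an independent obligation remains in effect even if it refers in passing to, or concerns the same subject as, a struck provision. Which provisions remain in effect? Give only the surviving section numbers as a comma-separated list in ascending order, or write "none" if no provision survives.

1, 3, 5, 7, 8

§2 is struck. §4 does nothing except set the default interest on the liquidated-damages amount by reference to §2; with §2 gone it has no independent effect and is inoperative. §9 operates only by reference to §2, so it falls with §2. Although §1 refers to §2, its operative terms do not depend on §2, so it remains in effect. §7 declares §2 and §6 mutually dependent; since one of them has fallen, all of them are of no effect. That brings down §6 as well. The remainder continues in force under §7. §1, §3, §5, §7, and §8 remain in effect.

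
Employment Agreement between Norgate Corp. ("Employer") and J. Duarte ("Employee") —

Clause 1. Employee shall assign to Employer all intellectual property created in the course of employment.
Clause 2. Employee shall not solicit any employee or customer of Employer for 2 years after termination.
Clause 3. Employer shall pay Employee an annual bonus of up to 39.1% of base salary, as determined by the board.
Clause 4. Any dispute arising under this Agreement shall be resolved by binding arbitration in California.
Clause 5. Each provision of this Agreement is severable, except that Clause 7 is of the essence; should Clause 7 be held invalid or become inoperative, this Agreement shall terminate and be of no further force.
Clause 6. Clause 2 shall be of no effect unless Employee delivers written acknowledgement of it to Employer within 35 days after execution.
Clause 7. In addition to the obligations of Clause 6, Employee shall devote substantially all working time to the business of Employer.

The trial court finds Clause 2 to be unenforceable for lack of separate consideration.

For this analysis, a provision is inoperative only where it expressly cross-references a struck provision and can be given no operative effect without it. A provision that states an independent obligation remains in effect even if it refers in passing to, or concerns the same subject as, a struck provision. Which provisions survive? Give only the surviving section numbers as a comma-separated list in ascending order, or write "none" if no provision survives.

1, 3, 4, 5, 7

Clause 2 is struck. Clause 6 has no operative effect of its own apart from Clause 2 and is therefore inoperative. Although Clause 7 refers to Clause 6, its operative terms do not depend on Clause 6, so it remains in effect. Clause 5 makes Clause 7 an essential term, but Clause 7 is unaffected, so the severability proviso in Clause 5 preserves the remaining provisions. Clause 1, Clause 3, Clause 4, Clause 5, and Clause 7 remain in effect.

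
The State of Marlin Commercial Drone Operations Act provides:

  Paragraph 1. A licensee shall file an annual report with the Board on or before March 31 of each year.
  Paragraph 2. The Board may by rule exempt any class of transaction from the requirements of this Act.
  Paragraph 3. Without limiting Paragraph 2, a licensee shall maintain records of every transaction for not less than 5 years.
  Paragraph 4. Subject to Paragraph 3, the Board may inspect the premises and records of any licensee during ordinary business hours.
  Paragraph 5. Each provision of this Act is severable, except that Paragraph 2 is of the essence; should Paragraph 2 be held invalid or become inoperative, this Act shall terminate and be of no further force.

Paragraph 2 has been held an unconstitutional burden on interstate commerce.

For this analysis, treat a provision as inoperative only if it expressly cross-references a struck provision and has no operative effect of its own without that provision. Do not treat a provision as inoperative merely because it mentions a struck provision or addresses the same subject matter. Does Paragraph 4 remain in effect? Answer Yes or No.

Paragraph 2 is struck. No other provision's operative terms depend on Paragraph 2. Paragraph 5 makes Paragraph 2 an essential term, and Paragraph 2 is the provision held invalid; under Paragraph 5, the entire Act is therefore void. No provision of the Act survives. Paragraph 4 is among the inoperative provisions, so the answer is no.

No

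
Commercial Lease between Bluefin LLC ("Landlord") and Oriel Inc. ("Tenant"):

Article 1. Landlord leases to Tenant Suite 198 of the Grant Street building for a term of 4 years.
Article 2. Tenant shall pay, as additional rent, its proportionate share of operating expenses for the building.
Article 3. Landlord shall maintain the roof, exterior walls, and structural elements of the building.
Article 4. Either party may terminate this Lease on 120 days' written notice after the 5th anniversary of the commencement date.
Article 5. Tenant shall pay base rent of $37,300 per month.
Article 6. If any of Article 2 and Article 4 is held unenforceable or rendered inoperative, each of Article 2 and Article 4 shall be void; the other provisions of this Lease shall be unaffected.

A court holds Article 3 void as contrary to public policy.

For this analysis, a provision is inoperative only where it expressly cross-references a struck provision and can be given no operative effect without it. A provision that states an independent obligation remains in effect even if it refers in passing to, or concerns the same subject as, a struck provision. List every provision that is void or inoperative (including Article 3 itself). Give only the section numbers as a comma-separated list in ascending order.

3

Article 3 is struck. Nothing else in the Lease is defined by reference to Article 3. Article 6 ties Article 2 and Article 4 together, but none of those is affected here; the remaining provisions continue in force under Article 6. That leaves Article 1, Article 2, Article 4, Article 5, and Article 6 in effect.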